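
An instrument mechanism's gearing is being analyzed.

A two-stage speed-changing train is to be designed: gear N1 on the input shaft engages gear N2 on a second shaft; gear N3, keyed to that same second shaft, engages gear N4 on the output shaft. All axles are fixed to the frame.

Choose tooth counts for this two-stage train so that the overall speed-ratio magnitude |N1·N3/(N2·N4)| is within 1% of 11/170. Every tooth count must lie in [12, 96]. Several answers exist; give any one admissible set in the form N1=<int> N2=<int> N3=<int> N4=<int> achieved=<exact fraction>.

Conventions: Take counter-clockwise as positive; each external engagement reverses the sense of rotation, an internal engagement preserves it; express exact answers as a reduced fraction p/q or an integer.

N1=12 N2=48 N3=22 N4=85 achieved=11/170

topology: fixed-axis compound train — 2 stages, target 11/170
target = 11/170 in lowest terms: an exact hit needs N1·N3 = k·11 and N2·N4 = k·170 for one integer k, every count in [12, 96]; additionally prefer no 1:1 stage (N1 ≠ N2, N3 ≠ N4)
k = 1…23: no 1:1-free in-range split of k·11 and k·170 into factor pairs; take k = 24
k = 24: N1·N3 = 264 = 12·22, N2·N4 = 4080 = 48·85
achieved = 12·22/(48·85) = 11/170; |achieved − target| = 0 ≤ 11/17000 ✓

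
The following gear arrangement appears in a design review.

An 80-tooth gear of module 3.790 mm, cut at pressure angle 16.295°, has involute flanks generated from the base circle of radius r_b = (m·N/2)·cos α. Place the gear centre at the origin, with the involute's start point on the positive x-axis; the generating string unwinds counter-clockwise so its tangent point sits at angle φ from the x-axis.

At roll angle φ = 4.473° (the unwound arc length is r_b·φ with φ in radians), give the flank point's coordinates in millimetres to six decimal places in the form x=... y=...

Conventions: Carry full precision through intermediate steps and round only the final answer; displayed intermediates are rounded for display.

class = single-mesh tooth geometry [base-circle involute, m = 3.790, 80T]
pitch radius r_p = m·N/2 = 3.790·80/2 = 151.600000
base radius r_b = r_p·cos α = 151.600000·cos 16.295° = 145.510195
roll angle φ = 4.473° = 0.07806858 rad
x = r_b·(cos φ + φ·sin φ) = 145.952940
y = r_b·(sin φ − φ·cos φ) = 0.023064

x=145.952940 y=0.023064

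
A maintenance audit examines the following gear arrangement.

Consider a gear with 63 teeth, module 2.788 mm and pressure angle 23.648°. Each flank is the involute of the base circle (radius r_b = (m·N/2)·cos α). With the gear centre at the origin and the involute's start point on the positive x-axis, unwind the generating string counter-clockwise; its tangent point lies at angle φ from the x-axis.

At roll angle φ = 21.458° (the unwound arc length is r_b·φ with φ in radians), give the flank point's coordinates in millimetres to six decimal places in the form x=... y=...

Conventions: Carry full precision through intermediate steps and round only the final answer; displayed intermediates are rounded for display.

recognized (one wheel, involute flank): single-mesh tooth geometry, m = 2.788, N = 63
pitch radius r_p = m·N/2 = 2.788·63/2 = 87.822000
base radius r_b = r_p·cos α = 87.822000·cos 23.648° = 80.447324
roll angle φ = 21.458° = 0.37451275 rad
x = r_b·(cos φ + φ·sin φ) = 85.892795
y = r_b·(sin φ − φ·cos φ) = 1.388950

x=85.892795 y=1.388950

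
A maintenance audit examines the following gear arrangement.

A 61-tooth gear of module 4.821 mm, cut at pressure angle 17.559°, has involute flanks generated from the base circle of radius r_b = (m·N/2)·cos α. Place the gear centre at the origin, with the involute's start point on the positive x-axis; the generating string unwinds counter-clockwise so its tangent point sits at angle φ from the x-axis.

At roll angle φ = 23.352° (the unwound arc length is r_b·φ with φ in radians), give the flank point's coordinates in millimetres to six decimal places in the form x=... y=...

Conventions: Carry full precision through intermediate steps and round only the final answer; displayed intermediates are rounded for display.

class = single-mesh tooth geometry [base-circle involute, m = 4.821, 61T]
pitch radius r_p = m·N/2 = 4.821·61/2 = 147.040500
base radius r_b = r_p·cos α = 147.040500·cos 17.559° = 140.189412
roll angle φ = 23.352° = 0.40756929 rad
x = r_b·(cos φ + φ·sin φ) = 151.353940
y = r_b·(sin φ − φ·cos φ) = 3.111479

x=151.353940 y=3.111479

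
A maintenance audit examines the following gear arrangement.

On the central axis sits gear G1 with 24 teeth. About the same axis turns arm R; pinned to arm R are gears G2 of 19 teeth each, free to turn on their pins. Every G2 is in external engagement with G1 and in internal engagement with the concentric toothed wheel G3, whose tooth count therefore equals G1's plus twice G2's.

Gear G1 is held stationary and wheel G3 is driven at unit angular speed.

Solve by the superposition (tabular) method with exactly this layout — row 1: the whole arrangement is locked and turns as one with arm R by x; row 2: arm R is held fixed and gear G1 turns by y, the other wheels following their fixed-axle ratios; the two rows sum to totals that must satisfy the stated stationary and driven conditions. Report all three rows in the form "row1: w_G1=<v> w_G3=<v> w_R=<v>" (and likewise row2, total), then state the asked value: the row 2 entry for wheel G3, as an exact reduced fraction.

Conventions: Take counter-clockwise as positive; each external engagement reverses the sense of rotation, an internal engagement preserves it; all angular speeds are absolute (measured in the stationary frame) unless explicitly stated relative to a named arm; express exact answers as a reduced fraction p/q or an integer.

row1: w_G1=31/43 w_G3=31/43 w_R=31/43
row2: w_G1=-31/43 w_G3=12/43 w_R=0
total: w_G1=0 w_G3=1 w_R=31/43
asked value: 12/43

recognized (axles ride arm R): planetary set, 24/19/62 teeth
row 1: whole set turns with the arm by x
row 2 (arm held, sun turns y): ω_ring = −(24/62)·y, ω_arm = 0
boundary: total ω_sun = x + y = 0 and total ω_ring = x − (24/62)·y = 1  ⇒  y = -31/43, x = 31/43
row 2 ring = −(24/62)·(-31/43) = 12/43
totals (row 1 + row 2): sun 31/43 + (-31/43) = 0, ring 31/43 + 12/43 = 1, arm 31/43 + 0 = 31/43
asked cell (row2, ring) = 12/43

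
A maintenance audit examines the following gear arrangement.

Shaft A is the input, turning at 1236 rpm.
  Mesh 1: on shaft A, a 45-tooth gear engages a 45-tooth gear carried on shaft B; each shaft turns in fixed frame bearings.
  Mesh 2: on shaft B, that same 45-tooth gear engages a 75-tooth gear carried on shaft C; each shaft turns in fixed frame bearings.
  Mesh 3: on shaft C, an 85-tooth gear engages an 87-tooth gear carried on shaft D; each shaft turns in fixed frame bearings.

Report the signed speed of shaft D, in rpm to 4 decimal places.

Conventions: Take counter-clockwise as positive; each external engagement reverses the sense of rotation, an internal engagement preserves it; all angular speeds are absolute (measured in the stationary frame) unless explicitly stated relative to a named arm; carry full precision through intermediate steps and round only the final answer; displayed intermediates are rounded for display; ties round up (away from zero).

-724.5517 rpm

recognized (4 fixed axles, 3 meshes): fixed-axis compound train
mesh 1 [45T→45T]: ω = 1236.0000×45/45 = 1236.0000 rpm, sense flips to −
mesh 2 [45T→75T]: ω = 1236.0000×45/75 = 741.6000 rpm, sense flips to +
mesh 3 [85T→87T]: ω = 741.6000×85/87 = 724.5517 rpm, sense flips to −
signed output speed = -724.5517 rpm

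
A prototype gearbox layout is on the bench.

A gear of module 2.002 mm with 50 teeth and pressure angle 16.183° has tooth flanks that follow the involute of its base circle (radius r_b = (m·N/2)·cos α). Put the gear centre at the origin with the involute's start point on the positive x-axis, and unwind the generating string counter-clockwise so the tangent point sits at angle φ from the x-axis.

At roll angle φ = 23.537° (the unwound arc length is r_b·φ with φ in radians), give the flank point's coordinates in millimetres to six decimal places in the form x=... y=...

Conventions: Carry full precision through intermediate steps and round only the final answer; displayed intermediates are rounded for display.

recognized (one wheel, involute flank): single-mesh tooth geometry, m = 2.002, N = 50
pitch radius r_p = m·N/2 = 2.002·50/2 = 50.050000
base radius r_b = r_p·cos α = 50.050000·cos 16.183° = 48.066840
roll angle φ = 23.537° = 0.41079815 rad
x = r_b·(cos φ + φ·sin φ) = 51.953092
y = r_b·(sin φ − φ·cos φ) = 1.092102

x=51.953092 y=1.092102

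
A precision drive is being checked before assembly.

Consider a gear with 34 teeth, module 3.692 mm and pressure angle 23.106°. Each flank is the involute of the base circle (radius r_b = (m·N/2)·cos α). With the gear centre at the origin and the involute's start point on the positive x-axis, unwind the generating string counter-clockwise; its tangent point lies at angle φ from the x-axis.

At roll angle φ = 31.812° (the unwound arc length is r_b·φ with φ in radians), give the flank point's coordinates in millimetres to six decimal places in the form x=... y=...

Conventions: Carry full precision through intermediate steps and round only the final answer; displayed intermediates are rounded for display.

x=65.953168 y=3.193235

topology: single-mesh involute geometry — m = 3.692, N = 34
pitch radius r_p = m·N/2 = 3.692·34/2 = 62.764000
base radius r_b = r_p·cos α = 62.764000·cos 23.106° = 57.729097
roll angle φ = 31.812° = 0.55522414 rad
x = r_b·(cos φ + φ·sin φ) = 65.953168
y = r_b·(sin φ − φ·cos φ) = 3.193235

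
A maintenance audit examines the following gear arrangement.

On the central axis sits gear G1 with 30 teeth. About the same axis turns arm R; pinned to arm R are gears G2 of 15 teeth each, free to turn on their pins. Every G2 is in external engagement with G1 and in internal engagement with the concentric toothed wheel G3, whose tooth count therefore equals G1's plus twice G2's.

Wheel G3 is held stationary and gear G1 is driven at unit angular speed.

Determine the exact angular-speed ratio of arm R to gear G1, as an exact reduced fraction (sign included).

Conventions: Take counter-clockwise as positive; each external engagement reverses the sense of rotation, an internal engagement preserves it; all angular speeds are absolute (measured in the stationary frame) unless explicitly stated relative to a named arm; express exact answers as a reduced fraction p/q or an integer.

topology: planetary set — G1 30T / G2 15T / G3 60T, arm = carrier (Willis)
ring teeth: 30 + 2·15 = 60
30(ω_sun−ω_arm) = −60(ω_ring−ω_arm),  ω_ring = 0, ω_sun = 1
30(1−ω_arm) = −60(0−ω_arm)  ⇒  90·ω_arm = 30  ⇒  ω_arm = 1/3
ω_out/ω_in = 1/3

1/3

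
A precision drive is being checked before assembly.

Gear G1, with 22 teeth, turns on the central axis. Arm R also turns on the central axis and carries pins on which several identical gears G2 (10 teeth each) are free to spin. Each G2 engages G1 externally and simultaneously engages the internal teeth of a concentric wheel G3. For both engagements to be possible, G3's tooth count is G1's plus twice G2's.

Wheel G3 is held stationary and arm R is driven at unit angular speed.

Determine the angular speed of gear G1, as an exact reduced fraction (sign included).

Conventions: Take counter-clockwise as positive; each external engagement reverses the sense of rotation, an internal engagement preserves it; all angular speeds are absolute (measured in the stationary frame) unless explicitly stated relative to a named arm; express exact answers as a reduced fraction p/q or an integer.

topology: planetary set — G1 22T / G2 10T / G3 42T, arm = carrier (Willis)
ring teeth: 22 + 2·10 = 42
22(ω_sun−ω_arm) = −42(ω_ring−ω_arm),  ω_ring = 0, ω_arm = 1
ω_sun = 1 − (42/22)(0−1) = 32/11
exact speed ratio = 32/11

32/11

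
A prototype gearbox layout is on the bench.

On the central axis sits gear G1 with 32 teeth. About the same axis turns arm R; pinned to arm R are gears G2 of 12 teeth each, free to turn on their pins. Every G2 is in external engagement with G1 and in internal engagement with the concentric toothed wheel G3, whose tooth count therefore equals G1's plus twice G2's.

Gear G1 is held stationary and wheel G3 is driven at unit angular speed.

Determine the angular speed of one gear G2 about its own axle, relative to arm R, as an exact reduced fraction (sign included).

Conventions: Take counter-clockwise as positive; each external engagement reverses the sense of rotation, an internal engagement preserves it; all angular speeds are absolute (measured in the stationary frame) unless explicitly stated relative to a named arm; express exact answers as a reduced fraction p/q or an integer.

56/33

planetary set (32T centre, 12T on arm, 56T internal) — Willis relation
ring teeth: 32 + 2·12 = 56
32(ω_sun−ω_arm) = −56(ω_ring−ω_arm),  ω_sun = 0, ω_ring = 1
32(0−ω_arm) = −56(1−ω_arm)  ⇒  88·ω_arm = 56  ⇒  ω_arm = 7/11
sun–planet mesh: 32·(0−7/11) = −12·(ω_p−ω_arm)  ⇒  ω_p−ω_arm = 56/33
exact speed ratio = 56/33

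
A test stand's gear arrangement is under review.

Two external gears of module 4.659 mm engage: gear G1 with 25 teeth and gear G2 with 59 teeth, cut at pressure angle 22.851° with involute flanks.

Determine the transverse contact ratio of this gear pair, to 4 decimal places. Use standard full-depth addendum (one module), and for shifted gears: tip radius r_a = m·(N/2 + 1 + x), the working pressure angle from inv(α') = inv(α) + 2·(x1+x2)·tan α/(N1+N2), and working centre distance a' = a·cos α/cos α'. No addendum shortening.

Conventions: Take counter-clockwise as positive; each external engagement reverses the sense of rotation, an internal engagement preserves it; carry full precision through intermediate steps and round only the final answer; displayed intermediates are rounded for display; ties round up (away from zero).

class = single-mesh tooth geometry [involute pair 25T × 59T, m = 4.659]
base radii: r_b1 = 53.666896, r_b2 = 126.653874
tip radii: r_a1 = 62.896500, r_a2 = 142.099500
no profile shift: α' = α, a' = a
action lengths: √(r_a1²−r_b1²) = 32.799908, √(r_a2²−r_b2²) = 64.428752
base pitch p_b = π·m·cos α = 13.487962
CR = (32.799908 + 64.428752 − 195.678000·sin 22.85100°)/13.487962 = 1.574726
contact ratio ≈ 1.5747

1.5747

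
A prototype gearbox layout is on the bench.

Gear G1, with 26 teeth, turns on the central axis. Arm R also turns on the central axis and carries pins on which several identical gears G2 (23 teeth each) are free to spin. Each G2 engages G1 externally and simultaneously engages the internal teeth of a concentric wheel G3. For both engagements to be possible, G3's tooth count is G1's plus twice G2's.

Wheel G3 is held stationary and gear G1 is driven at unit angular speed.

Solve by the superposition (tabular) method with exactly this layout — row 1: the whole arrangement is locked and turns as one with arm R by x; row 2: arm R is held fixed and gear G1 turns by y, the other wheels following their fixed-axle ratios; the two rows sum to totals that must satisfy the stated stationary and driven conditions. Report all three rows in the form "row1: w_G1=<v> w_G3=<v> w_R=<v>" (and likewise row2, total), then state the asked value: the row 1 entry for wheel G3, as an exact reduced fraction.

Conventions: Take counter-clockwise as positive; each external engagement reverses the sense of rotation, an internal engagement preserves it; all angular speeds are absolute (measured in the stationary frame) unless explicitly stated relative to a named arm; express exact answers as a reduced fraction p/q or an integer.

row1: w_G1=13/49 w_G3=13/49 w_R=13/49
row2: w_G1=36/49 w_G3=-13/49 w_R=0
total: w_G1=1 w_G3=0 w_R=13/49
asked value: 13/49

planetary set (26T centre, 23T on arm, 72T internal) — Willis relation
row 1 — lock + rotate with arm: ω_sun = ω_ring = ω_arm = x
row 2 (arm held, sun turns y): ω_ring = −(26/72)·y, ω_arm = 0
boundary: total ω_ring = x − (26/72)·y = 0 and total ω_sun = x + y = 1  ⇒  y = 36/49, x = 13/49
row 2 ring = −(26/72)·36/49 = -13/49
totals (row 1 + row 2): sun 13/49 + 36/49 = 1, ring 13/49 + (-13/49) = 0, arm 13/49 + 0 = 13/49
asked cell (row1, ring) = 13/49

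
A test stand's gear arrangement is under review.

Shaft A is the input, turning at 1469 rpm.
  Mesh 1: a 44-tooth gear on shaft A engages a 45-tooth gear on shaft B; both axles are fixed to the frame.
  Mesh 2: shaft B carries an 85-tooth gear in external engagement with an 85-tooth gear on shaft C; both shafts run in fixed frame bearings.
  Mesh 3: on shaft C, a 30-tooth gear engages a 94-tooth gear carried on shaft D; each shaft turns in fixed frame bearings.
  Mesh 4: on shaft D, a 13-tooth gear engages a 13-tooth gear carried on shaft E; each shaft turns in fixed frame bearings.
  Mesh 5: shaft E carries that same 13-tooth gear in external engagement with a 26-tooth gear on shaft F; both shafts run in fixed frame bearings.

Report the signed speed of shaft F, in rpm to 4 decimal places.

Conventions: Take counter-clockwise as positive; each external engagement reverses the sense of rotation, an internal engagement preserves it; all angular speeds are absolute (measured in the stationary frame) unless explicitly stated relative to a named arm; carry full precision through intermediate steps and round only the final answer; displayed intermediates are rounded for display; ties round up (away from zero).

-229.2057 rpm

5-mesh fixed-axis compound train (all bearings frame-fixed)
mesh 1 [44T→45T]: ω = 1469.0000×44/45 = 1436.3556 rpm, sense flips to −
mesh 2 [85T→85T]: ω = 1436.3556×85/85 = 1436.3556 rpm, sense flips to +
mesh 3 [30T→94T]: ω = 1436.3556×30/94 = 458.4113 rpm, sense flips to −
mesh 4 [13T→13T]: ω = 458.4113×13/13 = 458.4113 rpm, sense flips to +
mesh 5 [13T→26T]: ω = 458.4113×13/26 = 229.2057 rpm, sense flips to −
signed output speed = -229.2057 rpm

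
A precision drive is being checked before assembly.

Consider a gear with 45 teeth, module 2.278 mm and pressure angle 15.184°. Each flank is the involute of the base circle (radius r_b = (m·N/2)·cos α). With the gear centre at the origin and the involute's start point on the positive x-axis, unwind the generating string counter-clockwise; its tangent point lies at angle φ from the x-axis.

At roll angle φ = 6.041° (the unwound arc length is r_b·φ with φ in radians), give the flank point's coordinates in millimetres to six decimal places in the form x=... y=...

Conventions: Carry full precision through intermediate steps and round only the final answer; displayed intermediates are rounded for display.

single-mesh involute tooth geometry (45T wheel at module 2.278)
pitch radius r_p = m·N/2 = 2.278·45/2 = 51.255000
base radius r_b = r_p·cos α = 51.255000·cos 15.184° = 49.465671
roll angle φ = 6.041° = 0.10543534 rad
x = r_b·(cos φ + φ·sin φ) = 49.739853
y = r_b·(sin φ − φ·cos φ) = 0.019304

x=49.739853 y=0.019304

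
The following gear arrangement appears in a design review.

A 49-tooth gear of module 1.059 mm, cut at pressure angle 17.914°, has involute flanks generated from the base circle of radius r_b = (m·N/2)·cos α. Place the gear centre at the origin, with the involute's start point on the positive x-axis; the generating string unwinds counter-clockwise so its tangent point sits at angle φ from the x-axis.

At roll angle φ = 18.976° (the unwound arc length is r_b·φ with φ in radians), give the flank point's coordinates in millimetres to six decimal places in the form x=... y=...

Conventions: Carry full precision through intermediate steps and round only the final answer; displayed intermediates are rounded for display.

topology: single-mesh involute geometry — m = 1.059, N = 49
pitch radius r_p = m·N/2 = 1.059·49/2 = 25.945500
base radius r_b = r_p·cos α = 25.945500·cos 17.914° = 24.687643
roll angle φ = 18.976° = 0.33119368 rad
x = r_b·(cos φ + φ·sin φ) = 26.004724
y = r_b·(sin φ − φ·cos φ) = 0.295688

x=26.004724 y=0.295688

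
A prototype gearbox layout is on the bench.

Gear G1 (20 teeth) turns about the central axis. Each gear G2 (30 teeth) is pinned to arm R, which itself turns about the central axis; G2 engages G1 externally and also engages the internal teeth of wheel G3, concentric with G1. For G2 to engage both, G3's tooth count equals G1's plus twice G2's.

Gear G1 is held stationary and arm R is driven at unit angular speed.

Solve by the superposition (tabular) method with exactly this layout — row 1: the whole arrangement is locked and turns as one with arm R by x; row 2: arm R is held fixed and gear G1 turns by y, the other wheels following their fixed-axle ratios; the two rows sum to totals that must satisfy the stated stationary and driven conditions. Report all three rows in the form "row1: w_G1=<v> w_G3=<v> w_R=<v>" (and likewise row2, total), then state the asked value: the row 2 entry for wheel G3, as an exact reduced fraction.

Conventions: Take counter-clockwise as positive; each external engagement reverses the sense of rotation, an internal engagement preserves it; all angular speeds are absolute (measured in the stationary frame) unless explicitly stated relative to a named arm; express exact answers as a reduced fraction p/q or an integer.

row1: w_G1=1 w_G3=1 w_R=1
row2: w_G1=-1 w_G3=1/4 w_R=0
total: w_G1=0 w_G3=5/4 w_R=1
asked value: 1/4

topology: planetary set — G1 20T / G2 30T / G3 80T, arm = carrier (Willis)
row 1 — lock + rotate with arm: ω_sun = ω_ring = ω_arm = x
row 2: sun turns y, ring = −(20/80)·y, arm 0
boundary: total ω_sun = x + y = 0 and total ω_arm = x = 1  ⇒  y = -1, x = 1
row 2 ring = −(20/80)·(-1) = 1/4
totals (row 1 + row 2): sun 1 + (-1) = 0, ring 1 + 1/4 = 5/4, arm 1 + 0 = 1
asked cell (row2, ring) = 1/4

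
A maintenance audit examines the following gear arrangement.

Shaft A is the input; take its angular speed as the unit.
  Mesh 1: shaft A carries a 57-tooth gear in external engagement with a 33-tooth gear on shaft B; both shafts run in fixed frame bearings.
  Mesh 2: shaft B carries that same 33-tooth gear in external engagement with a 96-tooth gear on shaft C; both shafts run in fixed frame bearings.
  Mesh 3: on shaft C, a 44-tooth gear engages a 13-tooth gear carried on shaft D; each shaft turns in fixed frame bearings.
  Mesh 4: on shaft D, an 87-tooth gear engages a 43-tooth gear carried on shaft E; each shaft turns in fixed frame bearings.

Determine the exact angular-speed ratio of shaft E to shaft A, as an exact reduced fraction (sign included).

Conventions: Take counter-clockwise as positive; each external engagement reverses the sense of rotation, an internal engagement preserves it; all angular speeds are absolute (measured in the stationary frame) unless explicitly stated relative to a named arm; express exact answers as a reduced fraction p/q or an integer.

class = fixed-axis compound train [4 meshes; 4 ratios multiply, 4 sense flips]
mesh 1 [57T→33T]: running ratio 19/11, sense −
mesh 2 [33T→96T]: running ratio 19/32, sense +
mesh 3 [44T→13T]: running ratio 209/104, sense −
mesh 4 [87T→43T]: running ratio 18183/4472, sense +
ω_out/ω_in = 18183/4472

18183/4472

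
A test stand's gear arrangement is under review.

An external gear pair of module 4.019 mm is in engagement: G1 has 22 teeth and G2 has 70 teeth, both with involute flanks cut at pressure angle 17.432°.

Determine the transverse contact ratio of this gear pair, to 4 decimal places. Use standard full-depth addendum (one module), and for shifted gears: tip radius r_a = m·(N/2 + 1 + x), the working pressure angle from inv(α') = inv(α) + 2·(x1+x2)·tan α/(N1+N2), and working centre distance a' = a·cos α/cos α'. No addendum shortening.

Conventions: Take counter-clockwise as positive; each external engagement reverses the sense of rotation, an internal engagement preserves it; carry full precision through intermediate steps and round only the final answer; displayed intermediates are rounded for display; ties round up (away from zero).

topology: single-mesh involute geometry — m = 4.019, 22T/70T pair
base radii: r_b1 = 42.178620, r_b2 = 134.204702
tip radii: r_a1 = 48.228000, r_a2 = 144.684000
no profile shift: α' = α, a' = a
action lengths: √(r_a1²−r_b1²) = 23.385978, √(r_a2²−r_b2²) = 54.060687
base pitch p_b = π·m·cos α = 12.046186
CR = (23.385978 + 54.060687 − 184.874000·sin 17.43200°)/12.046186 = 1.831557
contact ratio ≈ 1.8316

1.8316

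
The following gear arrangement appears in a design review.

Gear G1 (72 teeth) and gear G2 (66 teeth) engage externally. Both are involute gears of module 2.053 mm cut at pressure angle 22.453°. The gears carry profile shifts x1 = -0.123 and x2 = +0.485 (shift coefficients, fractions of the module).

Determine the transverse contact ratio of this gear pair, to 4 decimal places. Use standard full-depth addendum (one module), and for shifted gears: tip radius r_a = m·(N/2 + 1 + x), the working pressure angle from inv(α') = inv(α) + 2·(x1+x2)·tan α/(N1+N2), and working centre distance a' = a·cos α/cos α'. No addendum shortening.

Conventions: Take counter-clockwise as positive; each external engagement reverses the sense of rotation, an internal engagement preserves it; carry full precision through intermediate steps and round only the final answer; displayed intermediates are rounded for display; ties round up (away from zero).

1.6281

recognized (one external pair, fixed centres): single-mesh tooth geometry, m = 2.053, N1 = 72, N2 = 66
base radii: r_b1 = 68.305266, r_b2 = 62.613161
tip radii: r_a1 = 75.708481, r_a2 = 70.797705
inv(α') = inv(22.453°) + 2·(-0.123+0.485)·tan α/(72+66) = 0.02354214  ⇒  α' = 23.15561°
a' = a·cos α / cos α' = 141.6570·cos 22.453°/cos 23.15561° = 142.389269
action lengths: √(r_a1²−r_b1²) = 32.652177, √(r_a2²−r_b2²) = 33.044018
base pitch p_b = π·m·cos α = 5.960759
CR = (32.652177 + 33.044018 − 142.389269·sin 23.15561°)/5.960759 = 1.628066
contact ratio ≈ 1.6281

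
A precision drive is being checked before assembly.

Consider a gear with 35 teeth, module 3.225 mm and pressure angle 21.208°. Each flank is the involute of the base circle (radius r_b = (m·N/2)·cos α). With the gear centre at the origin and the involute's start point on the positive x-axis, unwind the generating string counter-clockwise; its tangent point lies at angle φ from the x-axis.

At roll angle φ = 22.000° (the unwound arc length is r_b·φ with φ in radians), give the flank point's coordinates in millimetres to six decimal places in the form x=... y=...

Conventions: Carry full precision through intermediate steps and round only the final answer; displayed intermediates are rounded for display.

x=56.352034 y=0.978303

class = single-mesh tooth geometry [base-circle involute, m = 3.225, 35T]
pitch radius r_p = m·N/2 = 3.225·35/2 = 56.437500
base radius r_b = r_p·cos α = 56.437500·cos 21.208° = 52.615174
roll angle φ = 22.000° = 0.38397244 rad
x = r_b·(cos φ + φ·sin φ) = 56.352034
y = r_b·(sin φ − φ·cos φ) = 0.978303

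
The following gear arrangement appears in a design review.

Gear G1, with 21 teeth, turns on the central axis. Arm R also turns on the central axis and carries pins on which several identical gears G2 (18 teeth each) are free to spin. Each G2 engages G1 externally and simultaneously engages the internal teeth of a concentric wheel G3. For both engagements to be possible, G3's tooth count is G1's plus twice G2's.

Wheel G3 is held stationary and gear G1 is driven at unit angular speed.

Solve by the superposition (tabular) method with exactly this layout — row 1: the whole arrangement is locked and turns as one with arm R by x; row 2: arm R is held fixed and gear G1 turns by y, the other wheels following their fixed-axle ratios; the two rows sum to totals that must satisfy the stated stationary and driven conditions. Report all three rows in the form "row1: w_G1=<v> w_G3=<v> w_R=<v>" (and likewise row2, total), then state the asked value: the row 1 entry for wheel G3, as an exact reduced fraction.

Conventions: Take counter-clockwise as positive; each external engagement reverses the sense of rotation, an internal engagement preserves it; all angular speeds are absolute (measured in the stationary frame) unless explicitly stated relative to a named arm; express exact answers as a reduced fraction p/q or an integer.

row1: w_G1=7/26 w_G3=7/26 w_R=7/26
row2: w_G1=19/26 w_G3=-7/26 w_R=0
total: w_G1=1 w_G3=0 w_R=7/26
asked value: 7/26

planetary set (21T centre, 18T on arm, 57T internal) — Willis relation
row 1 (train locked, turned with arm): all members turn x
row 2 (arm held, sun turns y): ω_ring = −(21/57)·y, ω_arm = 0
boundary: total ω_ring = x − (21/57)·y = 0 and total ω_sun = x + y = 1  ⇒  y = 19/26, x = 7/26
row 2 ring = −(21/57)·19/26 = -7/26
totals (row 1 + row 2): sun 7/26 + 19/26 = 1, ring 7/26 + (-7/26) = 0, arm 7/26 + 0 = 7/26
asked cell (row1, ring) = 7/26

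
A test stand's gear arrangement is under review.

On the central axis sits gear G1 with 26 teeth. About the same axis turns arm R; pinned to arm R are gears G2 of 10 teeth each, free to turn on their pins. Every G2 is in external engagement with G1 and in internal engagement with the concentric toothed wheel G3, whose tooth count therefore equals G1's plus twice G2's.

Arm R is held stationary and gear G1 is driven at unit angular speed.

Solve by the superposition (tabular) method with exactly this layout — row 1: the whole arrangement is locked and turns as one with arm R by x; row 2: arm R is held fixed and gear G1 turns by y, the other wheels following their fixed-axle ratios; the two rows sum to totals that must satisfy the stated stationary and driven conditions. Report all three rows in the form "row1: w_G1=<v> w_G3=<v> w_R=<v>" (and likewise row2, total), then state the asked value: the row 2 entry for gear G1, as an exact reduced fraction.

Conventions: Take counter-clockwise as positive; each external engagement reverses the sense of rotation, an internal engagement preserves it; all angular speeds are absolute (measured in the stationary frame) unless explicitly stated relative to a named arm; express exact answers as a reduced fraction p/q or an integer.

row1: w_G1=0 w_G3=0 w_R=0
row2: w_G1=1 w_G3=-13/23 w_R=0
total: w_G1=1 w_G3=-13/23 w_R=0
asked value: 1

planetary set (26T centre, 10T on arm, 46T internal) — Willis relation
row 1 (train locked, turned with arm): all members turn x
row 2 (arm held, sun turns y): ω_ring = −(26/46)·y, ω_arm = 0
boundary: total ω_arm = x = 0 and total ω_sun = x + y = 1  ⇒  y = 1, x = 0
row 2 ring = −(26/46)·1 = -13/23
totals (row 1 + row 2): sun 0 + 1 = 1, ring 0 + (-13/23) = -13/23, arm 0 + 0 = 0
asked cell (row2, sun) = 1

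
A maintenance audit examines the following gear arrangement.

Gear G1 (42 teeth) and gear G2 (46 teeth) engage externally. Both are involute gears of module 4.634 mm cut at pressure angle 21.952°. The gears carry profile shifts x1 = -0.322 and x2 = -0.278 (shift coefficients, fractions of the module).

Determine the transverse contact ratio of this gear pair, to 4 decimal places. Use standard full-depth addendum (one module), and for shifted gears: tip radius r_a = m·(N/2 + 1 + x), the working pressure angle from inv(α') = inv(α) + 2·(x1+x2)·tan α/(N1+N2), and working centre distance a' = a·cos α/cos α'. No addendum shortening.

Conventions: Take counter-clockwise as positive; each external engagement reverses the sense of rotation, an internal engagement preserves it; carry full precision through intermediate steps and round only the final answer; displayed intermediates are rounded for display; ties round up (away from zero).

class = single-mesh tooth geometry [involute pair 42T × 46T, m = 4.634]
base radii: r_b1 = 90.258478, r_b2 = 98.854524
tip radii: r_a1 = 100.455852, r_a2 = 109.927748
inv(α') = inv(21.952°) + 2·(-0.322-0.278)·tan α/(42+46) = 0.01442120  ⇒  α' = 19.78861°
a' = a·cos α / cos α' = 203.8960·cos 21.952°/cos 19.78861° = 200.981329
action lengths: √(r_a1²−r_b1²) = 44.099721, √(r_a2²−r_b2²) = 48.082148
base pitch p_b = π·m·cos α = 13.502637
CR = (44.099721 + 48.082148 − 200.981329·sin 19.78861°)/13.502637 = 1.787760
contact ratio ≈ 1.7878

1.7878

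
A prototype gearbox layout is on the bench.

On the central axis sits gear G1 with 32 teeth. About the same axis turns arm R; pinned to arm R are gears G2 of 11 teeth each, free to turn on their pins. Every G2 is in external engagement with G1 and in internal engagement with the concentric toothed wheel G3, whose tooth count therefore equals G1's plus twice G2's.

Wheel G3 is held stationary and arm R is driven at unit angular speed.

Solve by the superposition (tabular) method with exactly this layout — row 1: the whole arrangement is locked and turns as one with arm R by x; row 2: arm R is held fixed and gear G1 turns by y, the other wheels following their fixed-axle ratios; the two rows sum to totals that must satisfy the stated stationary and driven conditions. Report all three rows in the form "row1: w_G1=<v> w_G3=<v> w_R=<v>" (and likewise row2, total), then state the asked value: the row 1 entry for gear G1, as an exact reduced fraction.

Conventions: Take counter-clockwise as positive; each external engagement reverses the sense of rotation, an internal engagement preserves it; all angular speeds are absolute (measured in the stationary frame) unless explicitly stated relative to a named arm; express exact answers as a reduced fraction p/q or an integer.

recognized (axles ride arm R): planetary set, 32/11/54 teeth
row 1 (train locked, turned with arm): all members turn x
superposition row 2 [arm held]: sun y, ring −(32/54)·y, arm 0
boundary: total ω_ring = x − (32/54)·y = 0 and total ω_arm = x = 1  ⇒  y = 27/16, x = 1
row 2 ring = −(32/54)·27/16 = -1
totals (row 1 + row 2): sun 1 + 27/16 = 43/16, ring 1 + (-1) = 0, arm 1 + 0 = 1
asked cell (row1, sun) = 1

row1: w_G1=1 w_G3=1 w_R=1
row2: w_G1=27/16 w_G3=-1 w_R=0
total: w_G1=43/16 w_G3=0 w_R=1
asked value: 1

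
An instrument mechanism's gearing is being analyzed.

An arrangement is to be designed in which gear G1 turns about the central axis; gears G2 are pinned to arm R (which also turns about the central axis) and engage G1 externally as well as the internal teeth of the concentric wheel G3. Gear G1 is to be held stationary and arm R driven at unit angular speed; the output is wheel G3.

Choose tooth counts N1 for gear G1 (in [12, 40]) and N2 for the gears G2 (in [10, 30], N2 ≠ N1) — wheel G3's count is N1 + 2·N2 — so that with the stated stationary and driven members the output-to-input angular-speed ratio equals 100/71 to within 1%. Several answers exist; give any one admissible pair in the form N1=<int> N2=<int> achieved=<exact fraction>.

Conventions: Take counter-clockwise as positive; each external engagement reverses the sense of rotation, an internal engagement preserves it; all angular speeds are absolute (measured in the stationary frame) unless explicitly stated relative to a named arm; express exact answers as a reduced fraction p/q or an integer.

class = planetary set [ratio 100/71 wanted; Willis about the carrier]
Willis with ω_sun = 0: ω_ring/ω_arm = (N1+N3)/N3; set equal to 100/71  ⇒  N3/N1 = 1/(100/71 − 1) = 71/29
N3 = N1 + 2·N2  ⇒  N2/N1 = (N3/N1 − 1)/2 = (71/29 − 1)/2 = 21/29
smallest multiple with N1 ≥ 12 and N2 ≥ 10: k = 1  ⇒  N1 = 1·29 = 29, N2 = 1·21 = 21 (N1 ≤ 40, N2 ≤ 30, N2 ≠ N1 ✓), N3 = 29 + 2·21 = 71
check: (N1+N3)/N3 with N1 = 29, N3 = 71 gives 100/71; |achieved − target| = 0 ≤ 1/71 ✓

N1=29 N2=21 achieved=100/71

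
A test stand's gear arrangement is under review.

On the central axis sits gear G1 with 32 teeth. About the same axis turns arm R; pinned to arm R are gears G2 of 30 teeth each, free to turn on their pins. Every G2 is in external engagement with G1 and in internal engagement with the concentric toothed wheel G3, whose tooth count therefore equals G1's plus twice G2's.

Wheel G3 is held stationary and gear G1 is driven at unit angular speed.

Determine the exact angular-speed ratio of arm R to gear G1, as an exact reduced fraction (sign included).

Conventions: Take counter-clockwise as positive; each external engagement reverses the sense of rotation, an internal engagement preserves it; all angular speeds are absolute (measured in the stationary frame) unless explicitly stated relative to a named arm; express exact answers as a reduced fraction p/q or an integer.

recognized (axles ride arm R): planetary set, 32/30/92 teeth
ring teeth: 32 + 2·30 = 92
32(ω_sun−ω_arm) = −92(ω_ring−ω_arm),  ω_ring = 0, ω_sun = 1
32(1−ω_arm) = −92(0−ω_arm)  ⇒  124·ω_arm = 32  ⇒  ω_arm = 8/31
ω_out/ω_in = 8/31

8/31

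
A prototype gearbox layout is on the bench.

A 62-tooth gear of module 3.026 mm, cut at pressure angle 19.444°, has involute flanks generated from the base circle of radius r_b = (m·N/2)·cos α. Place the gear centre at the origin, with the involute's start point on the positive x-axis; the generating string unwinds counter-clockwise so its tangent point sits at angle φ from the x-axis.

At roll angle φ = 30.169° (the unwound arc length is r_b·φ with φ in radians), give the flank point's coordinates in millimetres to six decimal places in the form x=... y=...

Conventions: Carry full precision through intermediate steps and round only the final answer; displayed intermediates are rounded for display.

x=99.881401 y=4.186314

recognized (one wheel, involute flank): single-mesh tooth geometry, m = 3.026, N = 62
pitch radius r_p = m·N/2 = 3.026·62/2 = 93.806000
base radius r_b = r_p·cos α = 93.806000·cos 19.444° = 88.455990
roll angle φ = 30.169° = 0.52654838 rad
x = r_b·(cos φ + φ·sin φ) = 99.881401
y = r_b·(sin φ − φ·cos φ) = 4.186314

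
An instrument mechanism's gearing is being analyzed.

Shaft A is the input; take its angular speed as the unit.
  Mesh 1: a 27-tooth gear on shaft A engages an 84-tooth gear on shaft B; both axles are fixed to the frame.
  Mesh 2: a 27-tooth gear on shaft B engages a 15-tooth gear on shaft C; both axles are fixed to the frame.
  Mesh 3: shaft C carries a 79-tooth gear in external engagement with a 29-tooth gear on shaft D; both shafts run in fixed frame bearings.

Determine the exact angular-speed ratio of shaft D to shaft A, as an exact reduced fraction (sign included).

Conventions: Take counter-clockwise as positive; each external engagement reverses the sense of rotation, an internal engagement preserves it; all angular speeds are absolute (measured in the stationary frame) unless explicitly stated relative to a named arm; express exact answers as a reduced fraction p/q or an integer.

-6399/4060

class = fixed-axis compound train [3 meshes; 3 ratios multiply, 3 sense flips]
mesh 1 [27T→84T]: running ratio 9/28, sense −
mesh 2 [27T→15T]: running ratio 81/140, sense +
mesh 3 [79T→29T]: running ratio 6399/4060, sense −
ω_out/ω_in = -6399/4060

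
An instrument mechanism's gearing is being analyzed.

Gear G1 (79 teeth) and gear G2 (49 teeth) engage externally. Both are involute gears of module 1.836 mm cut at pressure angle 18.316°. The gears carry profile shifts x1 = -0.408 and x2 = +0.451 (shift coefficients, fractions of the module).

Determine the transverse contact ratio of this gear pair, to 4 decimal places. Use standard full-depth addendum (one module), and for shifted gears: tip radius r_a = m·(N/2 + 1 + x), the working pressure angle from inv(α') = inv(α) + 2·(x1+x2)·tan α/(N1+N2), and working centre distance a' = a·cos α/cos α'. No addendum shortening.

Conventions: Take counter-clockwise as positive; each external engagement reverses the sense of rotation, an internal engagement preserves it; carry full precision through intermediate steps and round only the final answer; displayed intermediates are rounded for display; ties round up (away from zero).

1.8261

topology: single-mesh involute geometry — m = 1.836, 79T/49T pair
base radii: r_b1 = 68.847873, r_b2 = 42.703111
tip radii: r_a1 = 73.608912, r_a2 = 47.646036
inv(α') = inv(18.316°) + 2·(-0.408+0.451)·tan α/(79+49) = 0.01157611  ⇒  α' = 18.43151°
a' = a·cos α / cos α' = 117.5040·cos 18.316°/cos 18.43151° = 117.582708
action lengths: √(r_a1²−r_b1²) = 26.043086, √(r_a2²−r_b2²) = 21.132654
base pitch p_b = π·m·cos α = 5.475746
CR = (26.043086 + 21.132654 − 117.582708·sin 18.43151°)/5.475746 = 1.826148
contact ratio ≈ 1.8261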